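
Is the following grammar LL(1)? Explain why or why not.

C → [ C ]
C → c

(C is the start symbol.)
Yes, the grammar is LL(1).

A grammar is LL(1) if for each non-terminal N with multiple productions, the predict sets of those productions are pairwise disjoint, where PREDICT(N → α) = (FIRST(α) \ {ε}) ∪ (FOLLOW(N) if α ⇒* ε).

For C:
  PREDICT(C → '[' C ']') = { '[' }
  PREDICT(C → c) = { 'c' }

All predict sets are disjoint. The grammar IS LL(1).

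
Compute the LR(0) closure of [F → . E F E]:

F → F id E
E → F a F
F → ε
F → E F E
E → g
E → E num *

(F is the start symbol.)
To compute CLOSURE, for each item [A → α.Bβ] where B is a non-terminal, add [B → .γ] for all productions B → γ; repeat for the newly added items until nothing changes.

Start with: [F → . E F E]
  [F → . E F E] has the dot before E: add [E → . F a F], [E → . g], [E → . E num *]
  [E → . F a F] has the dot before F: add [F → . F id E], [F → .]
No further items can be added.

CLOSURE = { [E → . E num *], [E → . F a F], [E → . g], [F → . E F E], [F → . F id E], [F → .] }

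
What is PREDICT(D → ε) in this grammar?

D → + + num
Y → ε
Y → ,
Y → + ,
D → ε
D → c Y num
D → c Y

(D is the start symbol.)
PREDICT(D → ε) = (FIRST(RHS) \ {ε}) ∪ (FOLLOW(D) if ε ∈ FIRST(RHS), i.e. RHS ⇒* ε)
The right-hand side is ε (FIRST(ε) = { ε }), so the predict set is FOLLOW(D) = { $ }
PREDICT(D → ε) = { $ }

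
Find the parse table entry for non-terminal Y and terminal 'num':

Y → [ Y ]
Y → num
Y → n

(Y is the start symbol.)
Y → num

To find M[Y, 'num'], we find productions for Y where 'num' is in the predict set (PREDICT(N → α) = (FIRST(α) \ {ε}) ∪ (FOLLOW(N) if α ⇒* ε)).

Y → [ Y ]: PREDICT = { '[' }
Y → num: PREDICT = { 'num' }
  'num' is in predict set, so this production goes in M[Y, 'num']
Y → n: PREDICT = { 'n' }

M[Y, 'num'] = Y → num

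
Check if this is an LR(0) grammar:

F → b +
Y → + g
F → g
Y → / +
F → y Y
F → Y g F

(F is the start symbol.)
Yes, the grammar is LR(0)

A grammar is LR(0) if no state in the canonical LR(0) collection has:
  - both a shift item (dot before a terminal) and a complete item (shift-reduce conflict), or
  - two or more complete items (reduce-reduce conflict; the accept item [F' → F .] counts as a complete item here).

Augment with F' → F and build the canonical LR(0) collection (I0 = CLOSURE({[F' → . F]}), then GOTO on every symbol after a dot until no new states appear). It has 14 states:
  I0: { [F → . Y g F], [F → . b +], [F → . g], [F → . y Y], [F' → . F], [Y → . + g], [Y → . / +] }  — shift
  I1: { [Y → + . g] }  — shift
  I2: { [Y → / . +] }  — shift
  I3: { [F' → F .] }  — accept
  I4: { [F → Y . g F] }  — shift
  I5: { [F → b . +] }  — shift
  I6: { [F → g .] }  — reduce
  I7: { [F → y . Y], [Y → . + g], [Y → . / +] }  — shift
  I8: { [F → y Y .] }  — reduce
  I9: { [F → b + .] }  — reduce
  I10: { [F → . Y g F], [F → . b +], [F → . g], [F → . y Y], [F → Y g . F], [Y → . + g], [Y → . / +] }  — shift
  I11: { [F → Y g F .] }  — reduce
  I12: { [Y → / + .] }  — reduce
  I13: { [Y → + g .] }  — reduce

Every state is either a pure shift/goto state or contains exactly one complete item and nothing to shift — no conflicts. The grammar is LR(0).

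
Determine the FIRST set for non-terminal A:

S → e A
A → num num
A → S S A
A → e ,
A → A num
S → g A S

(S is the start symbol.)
To compute FIRST(A), examine every production with A on the left-hand side, reading each right-hand side left to right until a non-nullable symbol is reached.

FIRST sets of the other non-terminals involved (by the same procedure, iterated to a fixed point):
  FIRST(S) = { 'e', 'g' }

From A → num num:
  - num is a terminal: add 'num' and stop
From A → S S A:
  - S is a non-terminal: add FIRST(S) \ {ε} = { 'e', 'g' }
    S is not nullable, so stop
From A → e ,:
  - e is a terminal: add 'e' and stop
From A → A num:
  - A is the symbol being defined: contributes nothing new
    A is not nullable, so stop

Collecting: FIRST(A) = { 'e', 'g', 'num' }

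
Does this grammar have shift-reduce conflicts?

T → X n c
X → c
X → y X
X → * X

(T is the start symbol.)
Augment with T' → T and build the canonical LR(0) collection (I0 = CLOSURE({[T' → . T]}), then GOTO on every symbol after a dot until no new states appear). It has 10 states:
  I0: { [T → . X n c], [T' → . T], [X → . * X], [X → . c], [X → . y X] }  — shift
  I1: { [X → * . X], [X → . * X], [X → . c], [X → . y X] }  — shift
  I2: { [T' → T .] }  — accept
  I3: { [T → X . n c] }  — shift
  I4: { [X → c .] }  — reduce
  I5: { [X → . * X], [X → . c], [X → . y X], [X → y . X] }  — shift
  I6: { [X → y X .] }  — reduce
  I7: { [T → X n . c] }  — shift
  I8: { [T → X n c .] }  — reduce
  I9: { [X → * X .] }  — reduce

No state contains both a complete item and a shift item.

Answer: No shift-reduce conflicts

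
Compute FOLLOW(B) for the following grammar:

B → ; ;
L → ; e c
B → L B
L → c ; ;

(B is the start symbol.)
To compute FOLLOW(B), find every occurrence of B on a right-hand side N → α B β: add FIRST(β) \ {ε}, and if β is empty or nullable also add FOLLOW(N). Iterate to a fixed point.

B is the start symbol, so $ ∈ FOLLOW(B).
In B → L B: B is at the end; this adds FOLLOW(B) to itself — nothing new

Taking the union: FOLLOW(B) = { $ }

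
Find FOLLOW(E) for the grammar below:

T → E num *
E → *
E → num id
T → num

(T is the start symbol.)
{ 'num' }

To compute FOLLOW(E), find every occurrence of E on a right-hand side N → α E β: add FIRST(β) \ {ε}, and if β is empty or nullable also add FOLLOW(N). Iterate to a fixed point.

In T → E num *: E is followed by num '*', add FIRST(num '*') \ {ε} = { 'num' }

Taking the union: FOLLOW(E) = { 'num' }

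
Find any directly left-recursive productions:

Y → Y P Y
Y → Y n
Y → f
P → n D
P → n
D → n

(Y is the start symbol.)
Yes, Y is left-recursive

Y → Y P Y: LEFT RECURSIVE (starts with Y)
Y → Y n: LEFT RECURSIVE (starts with Y)
Y → f: starts with f
P → n D: starts with n
P → n: starts with n
D → n: starts with n

The grammar has direct left recursion on: Y.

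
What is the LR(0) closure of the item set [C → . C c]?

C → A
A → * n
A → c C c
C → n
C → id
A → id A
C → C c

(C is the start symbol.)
Start with: [C → . C c]
  [C → . C c] has the dot before C: add [C → . A], [C → . n], [C → . id]
  [C → . A] has the dot before A: add [A → . * n], [A → . c C c], [A → . id A]
No further items can be added.

CLOSURE = { [A → . * n], [A → . c C c], [A → . id A], [C → . A], [C → . C c], [C → . id], [C → . n] }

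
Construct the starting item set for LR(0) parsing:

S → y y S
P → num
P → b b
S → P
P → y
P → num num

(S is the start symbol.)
First, augment the grammar with S' → S
I₀ = CLOSURE({ [S' → . S] }):
  [S' → . S] has the dot before S: add [S → . y y S], [S → . P]
  [S → . P] has the dot before P: add [P → . num], [P → . b b], [P → . y], [P → . num num]
No further items can be added.

I₀ = { [P → . b b], [P → . num num], [P → . num], [P → . y], [S → . P], [S → . y y S], [S' → . S] }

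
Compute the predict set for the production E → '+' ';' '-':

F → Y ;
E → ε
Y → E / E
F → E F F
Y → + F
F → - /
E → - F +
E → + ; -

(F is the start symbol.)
PREDICT(E → '+' ';' '-') = (FIRST(RHS) \ {ε}) ∪ (FOLLOW(E) if ε ∈ FIRST(RHS), i.e. RHS ⇒* ε)
FIRST('+' ';' '-') = { '+' }
ε ∉ FIRST('+' ';' '-'), so FOLLOW(E) is not added.
PREDICT(E → '+' ';' '-') = { '+' }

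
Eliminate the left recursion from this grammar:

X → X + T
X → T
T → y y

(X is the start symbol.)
X is directly left-recursive. The standard transformation for
  A → A α₁ | ... | A α_m | β₁ | ... | β_n
is
  A  → β₁ A' | ... | β_n A'
  A' → α₁ A' | ... | α_m A' | ε

X → T becomes X → T X'
X → X + T becomes X' → + T X'
Add X' → ε

Productions for other non-terminals are unchanged:
  T → y y

Resulting grammar:
X → T X'
X' → + T X'
X' → ε
T → y y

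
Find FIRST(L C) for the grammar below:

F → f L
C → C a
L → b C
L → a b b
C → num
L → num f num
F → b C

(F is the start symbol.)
FIRST sets of the non-terminals involved (from the grammar, by fixed-point iteration):
  FIRST(L) = { 'a', 'b', 'num' }

To compute FIRST(L C), process the symbols left to right:
Symbol L is a non-terminal. Add FIRST(L) \ {ε} = { 'a', 'b', 'num' }
L is not nullable (ε ∉ FIRST(L)), so stop here.
FIRST(L C) = { 'a', 'b', 'num' }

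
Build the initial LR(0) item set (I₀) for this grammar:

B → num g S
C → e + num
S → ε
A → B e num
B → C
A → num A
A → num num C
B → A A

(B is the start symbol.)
{ [A → . B e num], [A → . num A], [A → . num num C], [B → . A A], [B → . C], [B → . num g S], [B' → . B], [C → . e + num] }

First, augment the grammar with B' → B
I₀ = CLOSURE({ [B' → . B] }):
  [B' → . B] has the dot before B: add [B → . num g S], [B → . C], [B → . A A]
  [B → . C] has the dot before C: add [C → . e + num]
  [B → . A A] has the dot before A: add [A → . B e num], [A → . num A], [A → . num num C]
No further items can be added.

I₀ = { [A → . B e num], [A → . num A], [A → . num num C], [B → . A A], [B → . C], [B → . num g S], [B' → . B], [C → . e + num] }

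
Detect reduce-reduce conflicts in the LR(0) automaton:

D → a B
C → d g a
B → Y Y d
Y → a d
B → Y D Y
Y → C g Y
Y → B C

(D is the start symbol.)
No reduce-reduce conflicts

Augment with D' → D and build the canonical LR(0) collection (I0 = CLOSURE({[D' → . D]}), then GOTO on every symbol after a dot until no new states appear). It has 21 states:
  I0: { [D → . a B], [D' → . D] }  — shift
  I1: { [D' → D .] }  — accept
  I2: { [B → . Y D Y], [B → . Y Y d], [C → . d g a], [D → a . B], [Y → . B C], [Y → . C g Y], [Y → . a d] }  — shift
  I3: { [C → . d g a], [D → a B .], [Y → B . C] }  — shift, reduce
  I4: { [Y → C . g Y] }  — shift
  I5: { [B → . Y D Y], [B → . Y Y d], [B → Y . D Y], [B → Y . Y d], [C → . d g a], [D → . a B], [Y → . B C], [Y → . C g Y], [Y → . a d] }  — shift
  I6: { [Y → a . d] }  — shift
  I7: { [C → d . g a] }  — shift
  I8: { [C → d g . a] }  — shift
  I9: { [C → d g a .] }  — reduce
  I10: { [Y → a d .] }  — reduce
  I11: { [C → . d g a], [Y → B . C] }  — shift
  I12: { [B → . Y D Y], [B → . Y Y d], [B → Y D . Y], [C → . d g a], [Y → . B C], [Y → . C g Y], [Y → . a d] }  — shift
  I13: { [B → . Y D Y], [B → . Y Y d], [B → Y . D Y], [B → Y . Y d], [B → Y Y . d], [C → . d g a], [D → . a B], [Y → . B C], [Y → . C g Y], [Y → . a d] }  — shift
  I14: { [B → . Y D Y], [B → . Y Y d], [C → . d g a], [D → a . B], [Y → . B C], [Y → . C g Y], [Y → . a d], [Y → a . d] }  — shift
  I15: { [C → d . g a], [Y → a d .] }  — shift, reduce
  I16: { [B → Y Y d .], [C → d . g a] }  — shift, reduce
  I17: { [B → . Y D Y], [B → . Y Y d], [B → Y . D Y], [B → Y . Y d], [B → Y D Y .], [C → . d g a], [D → . a B], [Y → . B C], [Y → . C g Y], [Y → . a d] }  — shift, reduce
  I18: { [Y → B C .] }  — reduce
  I19: { [B → . Y D Y], [B → . Y Y d], [C → . d g a], [Y → . B C], [Y → . C g Y], [Y → . a d], [Y → C g . Y] }  — shift
  I20: { [B → . Y D Y], [B → . Y Y d], [B → Y . D Y], [B → Y . Y d], [C → . d g a], [D → . a B], [Y → . B C], [Y → . C g Y], [Y → . a d], [Y → C g Y .] }  — shift, reduce

No state contains more than one complete item.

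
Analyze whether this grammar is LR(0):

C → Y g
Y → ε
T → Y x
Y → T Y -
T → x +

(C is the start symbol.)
Augment with C' → C and build the canonical LR(0) collection (I0 = CLOSURE({[C' → . C]}), then GOTO on every symbol after a dot until no new states appear). It has 10 states:
  I0: { [C → . Y g], [C' → . C], [T → . Y x], [T → . x +], [Y → . T Y -], [Y → .] }  — shift, reduce
  I1: { [C' → C .] }  — accept
  I2: { [T → . Y x], [T → . x +], [Y → . T Y -], [Y → .], [Y → T . Y -] }  — shift, reduce
  I3: { [C → Y . g], [T → Y . x] }  — shift
  I4: { [T → x . +] }  — shift
  I5: { [T → x + .] }  — reduce
  I6: { [C → Y g .] }  — reduce
  I7: { [T → Y x .] }  — reduce
  I8: { [T → Y . x], [Y → T Y . -] }  — shift
  I9: { [Y → T Y - .] }  — reduce

Conflict in state I0:
  Shift-reduce conflict between [Y → .] and [T → . x +]
So the grammar is NOT LR(0).

Answer: No. Shift-reduce conflict between [Y → .] and [T → . x +]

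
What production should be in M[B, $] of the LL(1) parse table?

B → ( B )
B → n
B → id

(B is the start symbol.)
To find M[B, $], we find productions for B where $ is in the predict set (PREDICT(N → α) = (FIRST(α) \ {ε}) ∪ (FOLLOW(N) if α ⇒* ε)).

B → ( B ): PREDICT = { '(' }
B → n: PREDICT = { 'n' }
B → id: PREDICT = { 'id' }

M[B, $] is empty (no production applies)

Answer: Empty (error entry)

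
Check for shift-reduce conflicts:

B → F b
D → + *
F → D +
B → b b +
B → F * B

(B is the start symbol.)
No shift-reduce conflicts

A shift-reduce conflict occurs when an LR(0) state has both:
  - a complete (reduce) item [A → α .] (dot at the end), and
  - a shift item [B → β . c γ] (dot before a terminal).

Augment with B' → B and build the canonical LR(0) collection (I0 = CLOSURE({[B' → . B]}), then GOTO on every symbol after a dot until no new states appear). It has 13 states:
  I0: { [B → . F * B], [B → . F b], [B → . b b +], [B' → . B], [D → . + *], [F → . D +] }  — shift
  I1: { [D → + . *] }  — shift
  I2: { [B' → B .] }  — accept
  I3: { [F → D . +] }  — shift
  I4: { [B → F . * B], [B → F . b] }  — shift
  I5: { [B → b . b +] }  — shift
  I6: { [B → b b . +] }  — shift
  I7: { [B → b b + .] }  — reduce
  I8: { [B → . F * B], [B → . F b], [B → . b b +], [B → F * . B], [D → . + *], [F → . D +] }  — shift
  I9: { [B → F b .] }  — reduce
  I10: { [B → F * B .] }  — reduce
  I11: { [F → D + .] }  — reduce
  I12: { [D → + * .] }  — reduce

No state contains both a complete item and a shift item.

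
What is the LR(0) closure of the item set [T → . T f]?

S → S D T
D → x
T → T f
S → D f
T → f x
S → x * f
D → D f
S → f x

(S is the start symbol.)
{ [T → . T f], [T → . f x] }

Start with: [T → . T f]
  [T → . T f] has the dot before T: add [T → . f x]
No further items can be added.

CLOSURE = { [T → . T f], [T → . f x] }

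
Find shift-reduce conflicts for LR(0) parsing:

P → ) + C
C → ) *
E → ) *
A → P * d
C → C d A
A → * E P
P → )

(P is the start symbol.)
Yes — I1: [P → ) .] vs [P → ) . + C]; I5: [P → ) + C .] vs [C → C . d A]

Augment with P' → P and build the canonical LR(0) collection (I0 = CLOSURE({[P' → . P]}), then GOTO on every symbol after a dot until no new states appear). It has 17 states:
  I0: { [P → . ) + C], [P → . )], [P' → . P] }  — shift
  I1: { [P → ) . + C], [P → ) .] }  — shift, reduce
  I2: { [P' → P .] }  — accept
  I3: { [C → . ) *], [C → . C d A], [P → ) + . C] }  — shift
  I4: { [C → ) . *] }  — shift
  I5: { [C → C . d A], [P → ) + C .] }  — shift, reduce
  I6: { [A → . * E P], [A → . P * d], [C → C d . A], [P → . ) + C], [P → . )] }  — shift
  I7: { [A → * . E P], [E → . ) *] }  — shift
  I8: { [C → C d A .] }  — reduce
  I9: { [A → P . * d] }  — shift
  I10: { [A → P * . d] }  — shift
  I11: { [A → P * d .] }  — reduce
  I12: { [E → ) . *] }  — shift
  I13: { [A → * E . P], [P → . ) + C], [P → . )] }  — shift
  I14: { [A → * E P .] }  — reduce
  I15: { [E → ) * .] }  — reduce
  I16: { [C → ) * .] }  — reduce

I1 contains reduce item [P → ) .] and shift item [P → ) . + C] — shift-reduce conflict.
I5 contains reduce item [P → ) + C .] and shift item [C → C . d A] — shift-reduce conflict.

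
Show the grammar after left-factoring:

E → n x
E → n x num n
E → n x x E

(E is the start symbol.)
E → n x E'
E' → ε
E' → num n
E' → x E

Left-factoring transforms A → αβ₁ | αβ₂ into A → αA' and A' → β₁ | β₂
(α is the longest common prefix among the alternatives). Repeat until
no nonterminal has two alternatives with a common prefix.

Round 1: E has alternatives sharing prefix 'n x'. Introduce E': E → n x E'
  Add: E' → ε
  Add: E' → num n
  Add: E' → x E

No remaining common prefixes — done.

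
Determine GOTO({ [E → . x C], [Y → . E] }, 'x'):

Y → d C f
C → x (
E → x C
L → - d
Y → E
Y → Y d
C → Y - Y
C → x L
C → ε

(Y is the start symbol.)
{ [C → . Y - Y], [C → . x (], [C → . x L], [C → .], [E → . x C], [E → x . C], [Y → . E], [Y → . Y d], [Y → . d C f] }

GOTO(I, 'x') = CLOSURE({ [A → αX.β] : [A → α.Xβ] ∈ I, X = 'x' })

Items with dot before 'x', with the dot advanced:
  [E → . x C] → [E → x . C]
Closure of the advanced items:
  [E → x . C] has the dot before C: add [C → . x (], [C → . Y - Y], [C → . x L], [C → .]
  [C → . Y - Y] has the dot before Y: add [Y → . d C f], [Y → . E], [Y → . Y d]
  [Y → . E] has the dot before E: add [E → . x C]

GOTO = { [C → . Y - Y], [C → . x (], [C → . x L], [C → .], [E → . x C], [E → x . C], [Y → . E], [Y → . Y d], [Y → . d C f] }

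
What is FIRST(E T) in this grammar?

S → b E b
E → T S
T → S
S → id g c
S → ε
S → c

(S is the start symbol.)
FIRST sets of the non-terminals involved (from the grammar, by fixed-point iteration):
  FIRST(E) = { 'b', 'c', 'id', ε }
  FIRST(T) = { 'b', 'c', 'id', ε }

To compute FIRST(E T), process the symbols left to right:
Symbol E is a non-terminal. Add FIRST(E) \ {ε} = { 'b', 'c', 'id' }
E is nullable (ε ∈ FIRST(E)), continue to the next symbol.
Symbol T is a non-terminal. Add FIRST(T) \ {ε} = { 'b', 'c', 'id' }
T is nullable (ε ∈ FIRST(T)), continue to the next symbol.
All symbols are nullable, so ε is in the result.
FIRST(E T) = { 'b', 'c', 'id', ε }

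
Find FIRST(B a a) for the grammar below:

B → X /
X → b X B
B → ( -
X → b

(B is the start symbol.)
FIRST sets of the non-terminals involved (from the grammar, by fixed-point iteration):
  FIRST(B) = { '(', 'b' }

To compute FIRST(B a a), process the symbols left to right:
Symbol B is a non-terminal. Add FIRST(B) \ {ε} = { '(', 'b' }
B is not nullable (ε ∉ FIRST(B)), so stop here.
FIRST(B a a) = { '(', 'b' }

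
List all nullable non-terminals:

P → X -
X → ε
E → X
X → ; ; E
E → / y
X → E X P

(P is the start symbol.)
ε-productions: X → ε
So X is immediately nullable.
E → X: every symbol on the right is nullable, so E is nullable too.
No further non-terminal can be added: every production for the remaining non-terminals contains a terminal or a non-nullable non-terminal.
Nullable = { 'E', 'X' }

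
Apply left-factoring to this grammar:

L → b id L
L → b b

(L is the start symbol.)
Left-factoring transforms A → αβ₁ | αβ₂ into A → αA' and A' → β₁ | β₂
(α is the longest common prefix among the alternatives). Repeat until
no nonterminal has two alternatives with a common prefix.

Round 1: L has alternatives sharing prefix 'b'. Introduce L': L → b L'
  Add: L' → id L
  Add: L' → b

No remaining common prefixes — done.

Resulting grammar:
L → b L'
L' → id L
L' → b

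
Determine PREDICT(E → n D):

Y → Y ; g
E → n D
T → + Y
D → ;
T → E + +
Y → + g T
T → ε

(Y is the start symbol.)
{ 'n' }

PREDICT(E → n D) = (FIRST(RHS) \ {ε}) ∪ (FOLLOW(E) if ε ∈ FIRST(RHS), i.e. RHS ⇒* ε)
FIRST(n D) = { 'n' }
ε ∉ FIRST(n D), so FOLLOW(E) is not added.
PREDICT(E → n D) = { 'n' }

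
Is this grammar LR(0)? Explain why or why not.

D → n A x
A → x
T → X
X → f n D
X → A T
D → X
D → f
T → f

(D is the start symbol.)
A grammar is LR(0) if no state in the canonical LR(0) collection has:
  - both a shift item (dot before a terminal) and a complete item (shift-reduce conflict), or
  - two or more complete items (reduce-reduce conflict; the accept item [D' → D .] counts as a complete item here).

Augment with D' → D and build the canonical LR(0) collection (I0 = CLOSURE({[D' → . D]}), then GOTO on every symbol after a dot until no new states appear). It has 14 states:
  I0: { [A → . x], [D → . X], [D → . f], [D → . n A x], [D' → . D], [X → . A T], [X → . f n D] }  — shift
  I1: { [A → . x], [T → . X], [T → . f], [X → . A T], [X → . f n D], [X → A . T] }  — shift
  I2: { [D' → D .] }  — accept
  I3: { [D → X .] }  — reduce
  I4: { [D → f .], [X → f . n D] }  — shift, reduce
  I5: { [A → . x], [D → n . A x] }  — shift
  I6: { [A → x .] }  — reduce
  I7: { [D → n A . x] }  — shift
  I8: { [D → n A x .] }  — reduce
  I9: { [A → . x], [D → . X], [D → . f], [D → . n A x], [X → . A T], [X → . f n D], [X → f n . D] }  — shift
  I10: { [X → f n D .] }  — reduce
  I11: { [X → A T .] }  — reduce
  I12: { [T → X .] }  — reduce
  I13: { [T → f .], [X → f . n D] }  — shift, reduce

Conflict in state I4:
  Shift-reduce conflict between [D → f .] and [X → f . n D]
So the grammar is NOT LR(0).

Answer: No. Shift-reduce conflict between [D → f .] and [X → f . n D]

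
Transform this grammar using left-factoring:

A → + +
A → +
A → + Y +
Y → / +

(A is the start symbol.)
Left-factoring transforms A → αβ₁ | αβ₂ into A → αA' and A' → β₁ | β₂
(α is the longest common prefix among the alternatives). Repeat until
no nonterminal has two alternatives with a common prefix.

Round 1: A has alternatives sharing prefix '+'. Introduce A': A → + A'
  Add: A' → +
  Add: A' → ε
  Add: A' → Y +

No remaining common prefixes — done.

Resulting grammar:
A → + A'
A' → +
A' → ε
A' → Y +
Y → / +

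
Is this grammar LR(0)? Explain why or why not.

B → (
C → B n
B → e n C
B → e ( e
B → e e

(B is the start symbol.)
Yes, the grammar is LR(0)

Augment with B' → B and build the canonical LR(0) collection (I0 = CLOSURE({[B' → . B]}), then GOTO on every symbol after a dot until no new states appear). It has 11 states:
  I0: { [B → . (], [B → . e ( e], [B → . e e], [B → . e n C], [B' → . B] }  — shift
  I1: { [B → ( .] }  — reduce
  I2: { [B' → B .] }  — accept
  I3: { [B → e . ( e], [B → e . e], [B → e . n C] }  — shift
  I4: { [B → e ( . e] }  — shift
  I5: { [B → e e .] }  — reduce
  I6: { [B → . (], [B → . e ( e], [B → . e e], [B → . e n C], [B → e n . C], [C → . B n] }  — shift
  I7: { [C → B . n] }  — shift
  I8: { [B → e n C .] }  — reduce
  I9: { [C → B n .] }  — reduce
  I10: { [B → e ( e .] }  — reduce

Every state is either a pure shift/goto state or contains exactly one complete item and nothing to shift — no conflicts. The grammar is LR(0).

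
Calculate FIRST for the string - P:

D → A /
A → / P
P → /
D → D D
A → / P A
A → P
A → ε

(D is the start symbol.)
{ '-' }

To compute FIRST(- P), process the symbols left to right:
Symbol - is a terminal. Add '-' and stop.
FIRST(- P) = { '-' }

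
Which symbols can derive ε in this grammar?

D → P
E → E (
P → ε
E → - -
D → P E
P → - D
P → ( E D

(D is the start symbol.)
{ 'D', 'P' }

ε-productions: P → ε
So P is immediately nullable.
D → P: every symbol on the right is nullable, so D is nullable too.
No further non-terminal can be added: every production for the remaining non-terminals contains a terminal or a non-nullable non-terminal.
Nullable = { 'D', 'P' }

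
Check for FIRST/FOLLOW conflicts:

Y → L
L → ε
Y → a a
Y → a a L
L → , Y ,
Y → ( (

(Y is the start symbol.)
Nullable non-terminals: L, Y.
FIRST sets used below: FIRST(L) = { ',', ε }

L: nullable alternative(s) L → ε; FOLLOW(L) = { $, ',' }
  L → ε: FIRST \ {ε} = { } — this is the only nullable alternative, skip
  L → , Y ,: FIRST \ {ε} = { ',' } — overlaps FOLLOW(L) on { ',' }: CONFLICT

Y: nullable alternative(s) Y → L; FOLLOW(Y) = { $, ',' }
  Y → L: FIRST \ {ε} = { ',' } — this is the only nullable alternative, skip
  Y → a a: FIRST \ {ε} = { 'a' } — disjoint from FOLLOW(Y)
  Y → a a L: FIRST \ {ε} = { 'a' } — disjoint from FOLLOW(Y)
  Y → ( (: FIRST \ {ε} = { '(' } — disjoint from FOLLOW(Y)

So the grammar has 1 FIRST/FOLLOW conflict (marked CONFLICT above).

Answer: Yes. L → ',' Y ',' with FOLLOW(L) on { ',' }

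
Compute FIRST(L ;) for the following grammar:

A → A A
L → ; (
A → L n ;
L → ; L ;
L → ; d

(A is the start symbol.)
{ ';' }

FIRST sets of the non-terminals involved (from the grammar, by fixed-point iteration):
  FIRST(L) = { ';' }

To compute FIRST(L ;), process the symbols left to right:
Symbol L is a non-terminal. Add FIRST(L) \ {ε} = { ';' }
L is not nullable (ε ∉ FIRST(L)), so stop here.
FIRST(L ;) = { ';' }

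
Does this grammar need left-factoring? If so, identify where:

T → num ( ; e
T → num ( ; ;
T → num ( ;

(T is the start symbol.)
Yes, T has productions with common prefix 'num ( ;'

Left-factoring is needed when two productions for the same non-terminal
share a common prefix on the right-hand side.

Productions for T:
  T → num ( ; e
  T → num ( ; ;
  T → num ( ;

Found common prefix 'num ( ;' in productions for T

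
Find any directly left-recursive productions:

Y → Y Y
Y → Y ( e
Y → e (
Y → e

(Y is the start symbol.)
Y → Y Y: LEFT RECURSIVE (starts with Y)
Y → Y ( e: LEFT RECURSIVE (starts with Y)
Y → e (: starts with e
Y → e: starts with e

The grammar has direct left recursion on: Y.

Answer: Yes, Y is left-recursive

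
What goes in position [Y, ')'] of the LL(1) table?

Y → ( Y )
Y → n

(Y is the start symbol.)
Empty (error entry)

To find M[Y, ')'], we find productions for Y where ')' is in the predict set (PREDICT(N → α) = (FIRST(α) \ {ε}) ∪ (FOLLOW(N) if α ⇒* ε)).

Y → ( Y ): PREDICT = { '(' }
Y → n: PREDICT = { 'n' }

M[Y, ')'] is empty (no production applies)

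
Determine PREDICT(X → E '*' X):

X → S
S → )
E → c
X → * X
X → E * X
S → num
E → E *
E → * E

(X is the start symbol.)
{ '*', 'c' }

PREDICT(X → E '*' X) = (FIRST(RHS) \ {ε}) ∪ (FOLLOW(X) if ε ∈ FIRST(RHS), i.e. RHS ⇒* ε)
FIRST(E) = { '*', 'c' }
FIRST(E '*' X) = { '*', 'c' }
ε ∉ FIRST(E '*' X), so FOLLOW(X) is not added.
PREDICT(X → E '*' X) = { '*', 'c' }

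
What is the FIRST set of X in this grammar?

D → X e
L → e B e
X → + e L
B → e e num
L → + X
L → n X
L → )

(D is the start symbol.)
{ '+' }

From X → + e L:
  - '+' is a terminal: add '+' and stop

Collecting: FIRST(X) = { '+' }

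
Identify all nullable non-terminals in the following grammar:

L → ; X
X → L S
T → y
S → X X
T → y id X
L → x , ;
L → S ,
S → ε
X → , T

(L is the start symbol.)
ε-productions: S → ε
So S is immediately nullable.
No further non-terminal can be added: every production for the remaining non-terminals contains a terminal or a non-nullable non-terminal.
Nullable = { 'S' }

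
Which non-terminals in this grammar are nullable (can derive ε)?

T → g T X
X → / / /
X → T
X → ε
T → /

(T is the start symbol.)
ε-productions: X → ε
So X is immediately nullable.
No further non-terminal can be added: every production for the remaining non-terminals contains a terminal or a non-nullable non-terminal.
Nullable = { 'X' }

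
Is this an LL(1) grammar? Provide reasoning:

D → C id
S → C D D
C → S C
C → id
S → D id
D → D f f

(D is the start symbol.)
No. Predict set conflict for D: { 'id' }

Relevant sets:
  FIRST(C) = { 'id' }
  FIRST(D) = { 'id' }
  FIRST(S) = { 'id' }

For D:
  PREDICT(D → C id) = { 'id' }
  PREDICT(D → D f f) = { 'id' }
For S:
  PREDICT(S → C D D) = { 'id' }
  PREDICT(S → D id) = { 'id' }
For C:
  PREDICT(C → S C) = { 'id' }
  PREDICT(C → id) = { 'id' }

Conflict found: Predict set conflict for D: { 'id' }
The grammar is NOT LL(1).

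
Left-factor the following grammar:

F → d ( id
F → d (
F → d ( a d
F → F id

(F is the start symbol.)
F → d ( F'
F' → id
F' → ε
F' → a d
F → F id

Left-factoring transforms A → αβ₁ | αβ₂ into A → αA' and A' → β₁ | β₂
(α is the longest common prefix among the alternatives). Repeat until
no nonterminal has two alternatives with a common prefix.

Round 1: F has alternatives sharing prefix 'd ('. Introduce F': F → d ( F'
  Add: F' → id
  Add: F' → ε
  Add: F' → a d

No remaining common prefixes — done.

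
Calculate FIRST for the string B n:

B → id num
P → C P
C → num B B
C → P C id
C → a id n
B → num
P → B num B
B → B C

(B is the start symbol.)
{ 'id', 'num' }

FIRST sets of the non-terminals involved (from the grammar, by fixed-point iteration):
  FIRST(B) = { 'id', 'num' }

To compute FIRST(B n), process the symbols left to right:
Symbol B is a non-terminal. Add FIRST(B) \ {ε} = { 'id', 'num' }
B is not nullable (ε ∉ FIRST(B)), so stop here.
FIRST(B n) = { 'id', 'num' }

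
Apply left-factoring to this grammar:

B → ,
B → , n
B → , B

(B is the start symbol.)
B → , B'
B' → ε
B' → n
B' → B

Left-factoring transforms A → αβ₁ | αβ₂ into A → αA' and A' → β₁ | β₂
(α is the longest common prefix among the alternatives). Repeat until
no nonterminal has two alternatives with a common prefix.

Round 1: B has alternatives sharing prefix ','. Introduce B': B → , B'
  Add: B' → ε
  Add: B' → n
  Add: B' → B

No remaining common prefixes — done.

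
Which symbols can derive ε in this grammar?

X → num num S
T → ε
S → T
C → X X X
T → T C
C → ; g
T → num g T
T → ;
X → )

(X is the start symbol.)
{ 'S', 'T' }

A non-terminal is nullable if it can derive ε (the empty string): either it has an ε-production, or it has a production whose right-hand side consists entirely of nullable non-terminals.

ε-productions: T → ε
So T is immediately nullable.
S → T: every symbol on the right is nullable, so S is nullable too.
No further non-terminal can be added: every production for the remaining non-terminals contains a terminal or a non-nullable non-terminal.
Nullable = { 'S', 'T' }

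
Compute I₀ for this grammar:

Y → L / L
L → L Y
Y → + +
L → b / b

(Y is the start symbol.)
{ [L → . L Y], [L → . b / b], [Y → . + +], [Y → . L / L], [Y' → . Y] }

First, augment the grammar with Y' → Y
I₀ = CLOSURE({ [Y' → . Y] }):
  [Y' → . Y] has the dot before Y: add [Y → . L / L], [Y → . + +]
  [Y → . L / L] has the dot before L: add [L → . L Y], [L → . b / b]
No further items can be added.

I₀ = { [L → . L Y], [L → . b / b], [Y → . + +], [Y → . L / L], [Y' → . Y] }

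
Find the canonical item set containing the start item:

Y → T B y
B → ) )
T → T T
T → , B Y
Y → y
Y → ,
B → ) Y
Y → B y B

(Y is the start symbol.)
First, augment the grammar with Y' → Y
I₀ = CLOSURE({ [Y' → . Y] }):
  [Y' → . Y] has the dot before Y: add [Y → . T B y], [Y → . y], [Y → . ,], [Y → . B y B]
  [Y → . T B y] has the dot before T: add [T → . T T], [T → . , B Y]
  [Y → . B y B] has the dot before B: add [B → . ) )], [B → . ) Y]
No further items can be added.

I₀ = { [B → . ) )], [B → . ) Y], [T → . , B Y], [T → . T T], [Y → . ,], [Y → . B y B], [Y → . T B y], [Y → . y], [Y' → . Y] }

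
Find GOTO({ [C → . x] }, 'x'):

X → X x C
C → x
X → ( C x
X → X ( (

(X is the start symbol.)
GOTO(I, 'x') = CLOSURE({ [A → αX.β] : [A → α.Xβ] ∈ I, X = 'x' })

Items with dot before 'x', with the dot advanced:
  [C → . x] → [C → x .]
Closure adds nothing (no advanced item has the dot before a non-terminal).

GOTO = { [C → x .] }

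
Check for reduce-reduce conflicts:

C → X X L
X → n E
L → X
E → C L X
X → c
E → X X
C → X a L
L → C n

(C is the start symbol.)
Augment with C' → C and build the canonical LR(0) collection (I0 = CLOSURE({[C' → . C]}), then GOTO on every symbol after a dot until no new states appear). It has 18 states:
  I0: { [C → . X X L], [C → . X a L], [C' → . C], [X → . c], [X → . n E] }  — shift
  I1: { [C' → C .] }  — accept
  I2: { [C → X . X L], [C → X . a L], [X → . c], [X → . n E] }  — shift
  I3: { [X → c .] }  — reduce
  I4: { [C → . X X L], [C → . X a L], [E → . C L X], [E → . X X], [X → . c], [X → . n E], [X → n . E] }  — shift
  I5: { [C → . X X L], [C → . X a L], [E → C . L X], [L → . C n], [L → . X], [X → . c], [X → . n E] }  — shift
  I6: { [X → n E .] }  — reduce
  I7: { [C → X . X L], [C → X . a L], [E → X . X], [X → . c], [X → . n E] }  — shift
  I8: { [C → . X X L], [C → . X a L], [C → X X . L], [E → X X .], [L → . C n], [L → . X], [X → . c], [X → . n E] }  — shift, reduce
  I9: { [C → . X X L], [C → . X a L], [C → X a . L], [L → . C n], [L → . X], [X → . c], [X → . n E] }  — shift
  I10: { [L → C . n] }  — shift
  I11: { [C → X a L .] }  — reduce
  I12: { [C → X . X L], [C → X . a L], [L → X .], [X → . c], [X → . n E] }  — shift, reduce
  I13: { [C → . X X L], [C → . X a L], [C → X X . L], [L → . C n], [L → . X], [X → . c], [X → . n E] }  — shift
  I14: { [C → X X L .] }  — reduce
  I15: { [L → C n .] }  — reduce
  I16: { [E → C L . X], [X → . c], [X → . n E] }  — shift
  I17: { [E → C L X .] }  — reduce

No state contains more than one complete item.

Answer: No reduce-reduce conflicts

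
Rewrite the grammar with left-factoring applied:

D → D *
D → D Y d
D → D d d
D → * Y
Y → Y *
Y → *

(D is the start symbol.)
Left-factoring transforms A → αβ₁ | αβ₂ into A → αA' and A' → β₁ | β₂
(α is the longest common prefix among the alternatives). Repeat until
no nonterminal has two alternatives with a common prefix.

Round 1: D has alternatives sharing prefix 'D'. Introduce D': D → D D'
  Add: D' → *
  Add: D' → Y d
  Add: D' → d d

No remaining common prefixes — done.

Resulting grammar:
D → D D'
D' → *
D' → Y d
D' → d d
D → * Y
Y → Y *
Y → *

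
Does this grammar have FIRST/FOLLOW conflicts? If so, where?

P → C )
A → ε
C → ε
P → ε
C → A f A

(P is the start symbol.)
Nullable non-terminals: A, C, P.
FIRST sets used below: FIRST(A) = { ε }, FIRST(C) = { 'f', ε }
A has a nullable alternative but only one production, so nothing to check.

C: nullable alternative(s) C → ε; FOLLOW(C) = { ')' }
  C → ε: FIRST \ {ε} = { } — this is the only nullable alternative, skip
  C → A f A: FIRST \ {ε} = { 'f' } — disjoint from FOLLOW(C)

P: nullable alternative(s) P → ε; FOLLOW(P) = { $ }
  P → C ): FIRST \ {ε} = { ')', 'f' } — disjoint from FOLLOW(P)
  P → ε: FIRST \ {ε} = { } — this is the only nullable alternative, skip

No FIRST/FOLLOW conflicts found.

Answer: No FIRST/FOLLOW conflicts.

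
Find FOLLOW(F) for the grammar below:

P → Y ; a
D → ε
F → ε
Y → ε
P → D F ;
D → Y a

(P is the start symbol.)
To compute FOLLOW(F), find every occurrence of F on a right-hand side N → α F β: add FIRST(β) \ {ε}, and if β is empty or nullable also add FOLLOW(N). Iterate to a fixed point.

In P → D F ;: F is followed by ';', add FIRST(';') \ {ε} = { ';' }

Taking the union: FOLLOW(F) = { ';' }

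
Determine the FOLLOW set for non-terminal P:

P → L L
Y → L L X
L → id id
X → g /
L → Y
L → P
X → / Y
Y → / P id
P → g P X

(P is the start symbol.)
To compute FOLLOW(P), find every occurrence of P on a right-hand side N → α P β: add FIRST(β) \ {ε}, and if β is empty or nullable also add FOLLOW(N). Iterate to a fixed point.

P is the start symbol, so $ ∈ FOLLOW(P).
In L → P: P is at the end, add FOLLOW(L)
In Y → / P id: P is followed by id, add FIRST(id) \ {ε} = { 'id' }
In P → g P X: P is followed by X, add FIRST(X) \ {ε} = { '/', 'g' }

The FOLLOW sets referred to above (computed the same way, to a fixed point):
  FOLLOW(L) = { $, '/', 'g', 'id' }

Taking the union: FOLLOW(P) = { $, '/', 'g', 'id' }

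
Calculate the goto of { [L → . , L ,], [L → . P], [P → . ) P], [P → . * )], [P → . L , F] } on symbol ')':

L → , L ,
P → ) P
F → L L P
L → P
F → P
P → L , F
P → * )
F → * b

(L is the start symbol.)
GOTO(I, ')') = CLOSURE({ [A → αX.β] : [A → α.Xβ] ∈ I, X = ')' })

Items with dot before ')', with the dot advanced:
  [P → . ) P] → [P → ) . P]
Closure of the advanced items:
  [P → ) . P] has the dot before P: add [P → . ) P], [P → . L , F], [P → . * )]
  [P → . L , F] has the dot before L: add [L → . , L ,], [L → . P]

GOTO = { [L → . , L ,], [L → . P], [P → ) . P], [P → . ) P], [P → . * )], [P → . L , F] }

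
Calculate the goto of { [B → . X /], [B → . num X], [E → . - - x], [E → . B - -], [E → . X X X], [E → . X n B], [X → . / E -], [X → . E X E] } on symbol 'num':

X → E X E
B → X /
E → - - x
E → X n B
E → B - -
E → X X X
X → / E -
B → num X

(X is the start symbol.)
GOTO(I, 'num') = CLOSURE({ [A → αX.β] : [A → α.Xβ] ∈ I, X = 'num' })

Items with dot before 'num', with the dot advanced:
  [B → . num X] → [B → num . X]
Closure of the advanced items:
  [B → num . X] has the dot before X: add [X → . E X E], [X → . / E -]
  [X → . E X E] has the dot before E: add [E → . - - x], [E → . X n B], [E → . B - -], [E → . X X X]
  [E → . B - -] has the dot before B: add [B → . X /], [B → . num X]

GOTO = { [B → . X /], [B → . num X], [B → num . X], [E → . - - x], [E → . B - -], [E → . X X X], [E → . X n B], [X → . / E -], [X → . E X E] }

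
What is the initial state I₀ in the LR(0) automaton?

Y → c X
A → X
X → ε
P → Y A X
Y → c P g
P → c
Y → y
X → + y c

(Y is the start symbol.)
First, augment the grammar with Y' → Y
I₀ = CLOSURE({ [Y' → . Y] }):
  [Y' → . Y] has the dot before Y: add [Y → . c X], [Y → . c P g], [Y → . y]
No further items can be added.

I₀ = { [Y → . c P g], [Y → . c X], [Y → . y], [Y' → . Y] }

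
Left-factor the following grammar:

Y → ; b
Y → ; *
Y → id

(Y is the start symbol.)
Left-factoring transforms A → αβ₁ | αβ₂ into A → αA' and A' → β₁ | β₂
(α is the longest common prefix among the alternatives). Repeat until
no nonterminal has two alternatives with a common prefix.

Round 1: Y has alternatives sharing prefix ';'. Introduce Y': Y → ; Y'
  Add: Y' → b
  Add: Y' → *

No remaining common prefixes — done.

Resulting grammar:
Y → ; Y'
Y' → b
Y' → *
Y → id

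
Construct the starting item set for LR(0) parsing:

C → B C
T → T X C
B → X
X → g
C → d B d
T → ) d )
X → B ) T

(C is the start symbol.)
First, augment the grammar with C' → C
I₀ = CLOSURE({ [C' → . C] }):
  [C' → . C] has the dot before C: add [C → . B C], [C → . d B d]
  [C → . B C] has the dot before B: add [B → . X]
  [B → . X] has the dot before X: add [X → . g], [X → . B ) T]
No further items can be added.

I₀ = { [B → . X], [C → . B C], [C → . d B d], [C' → . C], [X → . B ) T], [X → . g] }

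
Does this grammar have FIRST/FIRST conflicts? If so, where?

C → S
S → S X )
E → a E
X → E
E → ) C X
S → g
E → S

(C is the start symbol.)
FIRST sets of the non-terminals at (or reachable through a nullable prefix from) the front of some alternative:
  FIRST(S) = { 'g' }

Productions for S:
  S → S X ): FIRST = { 'g' }
  S → g: FIRST = { 'g' }
Productions for E:
  E → a E: FIRST = { 'a' }
  E → ) C X: FIRST = { ')' }
  E → S: FIRST = { 'g' }
C, X have only one production, so no FIRST/FIRST conflict is possible there.

Conflict for S: S → S X ) and S → g
  Overlap: { 'g' }

Answer: Yes. S → S X ')' / S → g on { 'g' }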